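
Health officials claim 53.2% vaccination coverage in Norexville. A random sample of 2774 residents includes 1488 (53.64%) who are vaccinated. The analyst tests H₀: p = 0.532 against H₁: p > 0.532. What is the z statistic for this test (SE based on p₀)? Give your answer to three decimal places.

p̂ = 1488/2774 = 0.536410.
Standard error under H₀: √(0.532×0.468/2774) = 0.009474.
z = (0.536410 − 0.532)/0.009474 = 0.004410/0.009474 = 0.465.
p-value = P(Z > 0.465) ≈ 0.3208.

z = 0.465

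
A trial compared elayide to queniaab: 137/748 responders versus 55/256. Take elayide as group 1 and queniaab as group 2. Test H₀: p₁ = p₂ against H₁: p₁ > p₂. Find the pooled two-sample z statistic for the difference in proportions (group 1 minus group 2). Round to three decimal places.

p̂₁ = 137/748 = 0.183155, p̂₂ = 55/256 = 0.214844.
Pooled p̂ = (137+55)/(748+256) = 192/1004 = 0.191235.
SE = √(p̂(1−p̂)(1/n₁+1/n₂)) = √(0.191235·0.808765·0.00524315) = √(0.000810927) = 0.028477.
z = (0.183155 − 0.214844)/0.028477 = -0.031689/0.028477 = -1.113.
p-value = P(Z > -1.113) ≈ 0.8671.

z = -1.113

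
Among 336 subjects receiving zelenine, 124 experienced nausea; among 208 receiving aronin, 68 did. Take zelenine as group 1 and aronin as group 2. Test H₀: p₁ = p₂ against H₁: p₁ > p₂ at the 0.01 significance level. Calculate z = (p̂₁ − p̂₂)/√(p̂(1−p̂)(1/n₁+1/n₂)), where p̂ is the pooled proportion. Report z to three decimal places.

z = 0.999

p̂₁ = 124/336 ≈ 0.36905, p̂₂ = 68/208 ≈ 0.32692.
Pooled p̂ = (124+68)/(336+208) = 192/544 = 0.35294.
SE = √(0.228374 × 0.00778388) = 0.04216.
z = (0.36905 − 0.32692)/0.04216 = 0.04213/0.04216 = 0.999.
p-value = P(Z > 0.999) ≈ 0.1589; since p > α = 0.01, fail to reject H₀.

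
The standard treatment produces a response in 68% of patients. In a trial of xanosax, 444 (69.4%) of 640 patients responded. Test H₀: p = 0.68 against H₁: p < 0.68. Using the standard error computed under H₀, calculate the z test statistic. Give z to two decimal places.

z = 0.75

p̂ = 444/640 ≈ 0.69375.
SE = √(p₀(1−p₀)/n) = √(0.2176/640) = 0.01844.
z = (0.69375 − 0.68)/0.01844 = 0.01375/0.01844 = 0.75.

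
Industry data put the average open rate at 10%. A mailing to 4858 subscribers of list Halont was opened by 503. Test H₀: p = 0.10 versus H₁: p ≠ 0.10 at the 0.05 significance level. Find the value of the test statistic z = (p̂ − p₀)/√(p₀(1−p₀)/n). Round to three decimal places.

z = 0.823

p̂ = 503/4858 = 0.10354.
SE = √(p₀(1−p₀)/n) = √(0.09/4858) = 0.00430.
z = (0.10354 − 0.1)/0.00430 = 0.00354/0.00430 = 0.823.
p-value = 2·P(Z > 0.823) ≈ 0.4107; since p > α = 0.05, fail to reject H₀.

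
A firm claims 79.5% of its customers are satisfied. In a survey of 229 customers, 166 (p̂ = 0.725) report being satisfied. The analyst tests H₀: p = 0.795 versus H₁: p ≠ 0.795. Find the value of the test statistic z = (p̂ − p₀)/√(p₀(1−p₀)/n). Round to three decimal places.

z = -2.628

p̂ = 166/229 ≈ 0.72489.
SE = √(p₀(1−p₀)/n) = √(0.16297/229) = 0.02668.
z = (0.72489 − 0.795)/0.02668 = -0.07011/0.02668 = -2.628.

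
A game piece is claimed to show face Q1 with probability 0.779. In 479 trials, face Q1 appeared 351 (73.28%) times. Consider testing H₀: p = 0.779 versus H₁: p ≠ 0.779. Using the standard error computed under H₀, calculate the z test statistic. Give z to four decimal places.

z = -2.4382

p̂ = 351/479 ≈ 0.732777.
Standard error under H₀: √(0.779×0.221/479) = 0.018958.
z = (0.732777 − 0.779)/0.018958 = -0.046223/0.018958 = -2.4382.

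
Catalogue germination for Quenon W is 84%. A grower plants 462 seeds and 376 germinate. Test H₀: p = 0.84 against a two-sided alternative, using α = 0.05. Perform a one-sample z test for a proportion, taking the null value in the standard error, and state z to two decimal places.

z = -1.53

p̂ = 376/462 ≈ 0.8139.
Under H₀, SE = √(0.84·0.16/462) = √(0.000290909) = 0.0171.
z = (0.8139 − 0.84)/0.0171 = -0.0261/0.0171 = -1.53.
p-value = 2·P(Z > 1.533) ≈ 0.1253; since p > α = 0.05, fail to reject H₀.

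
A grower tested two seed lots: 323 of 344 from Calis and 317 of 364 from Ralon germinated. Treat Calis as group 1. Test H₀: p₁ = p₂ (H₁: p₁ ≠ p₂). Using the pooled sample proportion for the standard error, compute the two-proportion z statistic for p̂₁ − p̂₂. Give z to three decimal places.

z = 3.072

p̂₁ = 323/344 = 0.93895, p̂₂ = 317/364 = 0.87088.
Pooled p̂ = (323+317)/(344+364) = 640/708 = 0.90395.
SE = √(0.0868205 × 0.00565423) = 0.02216.
z = (0.93895 − 0.87088)/0.02216 = 0.06807/0.02216 = 3.072.
Two-sided p-value ≈ 2·Φ(−3.072) = 0.0021.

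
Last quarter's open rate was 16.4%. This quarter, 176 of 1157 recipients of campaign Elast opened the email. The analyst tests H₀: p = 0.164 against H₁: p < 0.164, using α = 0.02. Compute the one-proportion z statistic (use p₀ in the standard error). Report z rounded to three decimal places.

z = -1.092

p̂ = 176/1157 = 0.1521175.
Standard error under H₀: √(0.164×0.836/1157) = 0.0108858.
z = (0.1521175 − 0.164)/0.0108858 = -0.0118825/0.0108858 = -1.092.
p-value = P(Z < -1.092) ≈ 0.1375; since p > α = 0.02, fail to reject H₀.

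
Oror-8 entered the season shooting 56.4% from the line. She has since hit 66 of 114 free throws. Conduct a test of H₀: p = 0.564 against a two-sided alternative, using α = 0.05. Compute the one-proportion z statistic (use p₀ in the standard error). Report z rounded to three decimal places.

p̂ = 66/114 ≈ 0.57895.
SE = √(p₀(1−p₀)/n) = √(0.2459/114) = 0.04644.
z = (0.57895 − 0.564)/0.04644 = 0.01495/0.04644 = 0.322.
p-value = 2·P(Z > 0.322) ≈ 0.7476. With α = 0.05, fail to reject H₀.

z = 0.322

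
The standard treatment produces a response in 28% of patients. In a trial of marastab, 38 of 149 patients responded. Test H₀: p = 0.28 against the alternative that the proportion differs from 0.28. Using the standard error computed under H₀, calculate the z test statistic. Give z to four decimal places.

p̂ = 38/149 = 0.255034.
Standard error under H₀: √(0.28×0.72/149) = 0.036783.
z = (0.255034 − 0.28)/0.036783 = -0.024966/0.036783 = -0.6787.

z = -0.6787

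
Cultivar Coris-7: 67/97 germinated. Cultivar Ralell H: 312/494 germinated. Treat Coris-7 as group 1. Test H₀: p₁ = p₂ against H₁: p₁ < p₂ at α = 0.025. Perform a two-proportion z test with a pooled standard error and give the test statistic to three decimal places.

p̂₁ = 67/97 = 0.69072, p̂₂ = 312/494 = 0.63158.
Pooled p̂ = (67+312)/(97+494) = 379/591 = 0.64129.
SE = √(p̂(1−p̂)(1/n₁+1/n₂)) = √(0.64129·0.35871·0.0123336) = √(0.00283719) = 0.05327.
z = (0.69072 − 0.63158)/0.05327 = 0.05914/0.05327 = 1.110.
p-value = P(Z < 1.110) ≈ 0.8666, so at α = 0.025 we fail to reject H₀.

z = 1.110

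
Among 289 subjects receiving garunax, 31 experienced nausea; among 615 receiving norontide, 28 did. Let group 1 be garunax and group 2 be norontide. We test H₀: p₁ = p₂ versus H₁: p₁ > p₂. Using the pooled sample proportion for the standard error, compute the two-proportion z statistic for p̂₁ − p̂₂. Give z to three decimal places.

p̂₁ = 31/289 ≈ 0.107266, p̂₂ = 28/615 ≈ 0.045528.
Pooled p̂ = (31+28)/(289+615) = 59/904 = 0.065265.
SE = √(0.0610059 × 0.00508622) = 0.017615.
z = (0.107266 − 0.045528)/0.017615 = 0.061738/0.017615 = 3.505.

z = 3.505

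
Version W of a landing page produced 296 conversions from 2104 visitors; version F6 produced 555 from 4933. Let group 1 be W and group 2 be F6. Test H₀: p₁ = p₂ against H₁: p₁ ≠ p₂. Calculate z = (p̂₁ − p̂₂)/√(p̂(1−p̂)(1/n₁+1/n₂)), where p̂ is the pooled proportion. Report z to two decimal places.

z = 3.32

p̂₁ = 296/2104 = 0.1407, p̂₂ = 555/4933 = 0.1125.
Pooled p̂ = (296+555)/(2104+4933) = 851/7037 = 0.1209.
SE = √(p̂(1−p̂)(1/n₁+1/n₂)) = √(0.1209·0.8791·0.000678002) = √(7.20767e-05) = 0.0085.
z = (0.1407 − 0.1125)/0.0085 = 0.0282/0.0085 = 3.32.
Two-sided p-value ≈ 2·Φ(−3.319) = 0.0009.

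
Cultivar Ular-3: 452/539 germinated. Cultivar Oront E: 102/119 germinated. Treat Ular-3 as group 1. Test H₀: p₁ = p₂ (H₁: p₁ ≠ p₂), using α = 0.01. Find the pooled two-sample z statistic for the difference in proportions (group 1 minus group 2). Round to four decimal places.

z = -0.5021

p̂₁ = 452/539 ≈ 0.838590, p̂₂ = 102/119 ≈ 0.857143.
Pooled p̂ = (452+102)/(539+119) = 554/658 = 0.841945.
SE = √(p̂(1−p̂)(1/n₁+1/n₂)) = √(0.841945·0.158055·0.0102586) = √(0.00136515) = 0.036948.
z = (0.838590 − 0.857143)/0.036948 = -0.018553/0.036948 = -0.5021.
Two-sided p-value ≈ 2·Φ(−0.502) = 0.6156; since p > α = 0.01, fail to reject H₀.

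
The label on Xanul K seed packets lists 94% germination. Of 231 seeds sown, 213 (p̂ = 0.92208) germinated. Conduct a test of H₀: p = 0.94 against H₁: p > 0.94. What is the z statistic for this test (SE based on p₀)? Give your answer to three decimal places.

p̂ = 213/231 ≈ 0.92208.
Under H₀, SE = √(0.94·0.06/231) = √(0.000244156) = 0.01563.
z = (0.92208 − 0.94)/0.01563 = -0.01792/0.01563 = -1.147.
p-value = P(Z > -1.147) ≈ 0.8743.

z = -1.147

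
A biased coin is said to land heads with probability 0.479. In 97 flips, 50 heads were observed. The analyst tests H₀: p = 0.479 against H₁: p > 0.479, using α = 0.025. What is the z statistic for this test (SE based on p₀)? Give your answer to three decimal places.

z = 0.719

p̂ = 50/97 = 0.51546.
Under H₀, SE = √(0.479·0.521/97) = √(0.00257277) = 0.05072.
z = (0.51546 − 0.479)/0.05072 = 0.03646/0.05072 = 0.719.
p-value = P(Z > 0.719) ≈ 0.2361; since p > α = 0.025, fail to reject H₀.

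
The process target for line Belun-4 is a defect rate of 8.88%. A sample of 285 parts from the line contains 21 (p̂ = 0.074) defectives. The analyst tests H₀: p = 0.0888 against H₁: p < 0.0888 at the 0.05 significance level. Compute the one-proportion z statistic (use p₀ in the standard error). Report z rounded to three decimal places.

p̂ = 21/285 ≈ 0.07368.
SE = √(p₀(1−p₀)/n) = √(0.080915/285) = 0.01685.
z = (0.07368 − 0.0888)/0.01685 = -0.01512/0.01685 = -0.897.
p-value = P(Z < -0.897) ≈ 0.1848. With α = 0.05, fail to reject H₀.

z = -0.897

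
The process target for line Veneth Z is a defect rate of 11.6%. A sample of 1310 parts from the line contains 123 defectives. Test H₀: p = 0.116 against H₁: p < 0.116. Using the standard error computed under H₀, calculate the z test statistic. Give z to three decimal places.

p̂ = 123/1310 ≈ 0.093893.
Standard error under H₀: √(0.116×0.884/1310) = 0.008847.
z = (0.093893 − 0.116)/0.008847 = -0.022107/0.008847 = -2.499.
p-value = P(Z < -2.499) ≈ 0.0062.

z = -2.499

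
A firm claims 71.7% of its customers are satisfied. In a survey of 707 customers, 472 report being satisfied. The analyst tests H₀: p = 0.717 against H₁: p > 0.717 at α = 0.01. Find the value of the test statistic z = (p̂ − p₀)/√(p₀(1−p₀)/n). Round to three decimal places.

p̂ = 472/707 ≈ 0.667610.
Under H₀, SE = √(0.717·0.283/707) = √(0.000287003) = 0.016941.
z = (0.667610 − 0.717)/0.016941 = -0.049390/0.016941 = -2.915.
p-value = P(Z > -2.915) ≈ 0.9982; since p > α = 0.01, fail to reject H₀.

z = -2.915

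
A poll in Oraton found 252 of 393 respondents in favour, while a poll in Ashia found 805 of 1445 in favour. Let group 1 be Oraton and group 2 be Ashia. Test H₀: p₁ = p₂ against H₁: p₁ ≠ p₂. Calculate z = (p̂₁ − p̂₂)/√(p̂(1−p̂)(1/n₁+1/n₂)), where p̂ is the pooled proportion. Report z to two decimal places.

p̂₁ = 252/393 ≈ 0.6412, p̂₂ = 805/1445 ≈ 0.5571.
Pooled p̂ = (252+805)/(393+1445) = 1057/1838 = 0.5751.
SE = √(p̂(1−p̂)(1/n₁+1/n₂)) = √(0.5751·0.4249·0.00323657) = √(0.000790897) = 0.0281.
z = (0.6412 − 0.5571)/0.0281 = 0.0841/0.0281 = 2.99.
p-value = 2·P(Z > 2.991) ≈ 0.0028.

z = 2.99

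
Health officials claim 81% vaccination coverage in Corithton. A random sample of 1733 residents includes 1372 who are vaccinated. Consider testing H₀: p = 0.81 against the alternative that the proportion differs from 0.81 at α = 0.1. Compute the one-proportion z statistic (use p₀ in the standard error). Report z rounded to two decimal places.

z = -1.94

p̂ = 1372/1733 = 0.79169.
SE = √(p₀(1−p₀)/n) = √(0.1539/1733) = 0.00942.
z = (0.79169 − 0.81)/0.00942 = -0.01831/0.00942 = -1.94.
p-value = 2·P(Z > 1.943) ≈ 0.0520; since p < α = 0.1, reject H₀.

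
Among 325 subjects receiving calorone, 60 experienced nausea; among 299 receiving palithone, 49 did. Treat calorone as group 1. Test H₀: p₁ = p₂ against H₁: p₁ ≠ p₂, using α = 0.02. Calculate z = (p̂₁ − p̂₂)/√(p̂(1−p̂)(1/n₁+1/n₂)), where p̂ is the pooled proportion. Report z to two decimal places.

z = 0.68

p̂₁ = 60/325 = 0.1846, p̂₂ = 49/299 = 0.1639.
Pooled p̂ = (60+49)/(325+299) = 109/624 = 0.1747.
SE = √(0.144167 × 0.0064214) = 0.0304.
z = (0.1846 − 0.1639)/0.0304 = 0.0207/0.0304 = 0.68.
Two-sided p-value ≈ 2·Φ(−0.682) = 0.4955. With α = 0.02, fail to reject H₀.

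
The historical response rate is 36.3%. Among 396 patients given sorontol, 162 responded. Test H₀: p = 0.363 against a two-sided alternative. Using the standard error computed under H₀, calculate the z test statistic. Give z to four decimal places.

z = 1.9074

p̂ = 162/396 = 0.409091.
Standard error under H₀: √(0.363×0.637/396) = 0.024164.
z = (0.409091 − 0.363)/0.024164 = 0.046091/0.024164 = 1.9074.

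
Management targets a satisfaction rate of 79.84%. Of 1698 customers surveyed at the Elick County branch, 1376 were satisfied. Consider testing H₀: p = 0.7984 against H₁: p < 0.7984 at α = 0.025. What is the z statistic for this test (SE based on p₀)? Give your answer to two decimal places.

z = 1.23

p̂ = 1376/1698 ≈ 0.81037.
SE = √(p₀(1−p₀)/n) = √(0.16096/1698) = 0.00974.
z = (0.81037 − 0.7984)/0.00974 = 0.01197/0.00974 = 1.23.
p-value = P(Z < 1.229) ≈ 0.8905; since p > α = 0.025, fail to reject H₀.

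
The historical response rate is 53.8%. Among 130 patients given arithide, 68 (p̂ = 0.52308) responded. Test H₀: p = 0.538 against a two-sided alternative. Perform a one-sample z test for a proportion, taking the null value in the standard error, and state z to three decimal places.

p̂ = 68/130 = 0.52308.
Under H₀, SE = √(0.538·0.462/130) = √(0.00191197) = 0.04373.
z = (0.52308 − 0.538)/0.04373 = -0.01492/0.04373 = -0.341.

z = -0.341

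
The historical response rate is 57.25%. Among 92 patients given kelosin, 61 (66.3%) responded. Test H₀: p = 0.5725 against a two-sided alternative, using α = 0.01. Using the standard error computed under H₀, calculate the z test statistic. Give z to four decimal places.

p̂ = 61/92 ≈ 0.663043.
Standard error under H₀: √(0.5725×0.4275/92) = 0.051578.
z = (0.663043 − 0.5725)/0.051578 = 0.090543/0.051578 = 1.7555.
Two-sided p-value ≈ 2·Φ(−1.755) = 0.0792, so at α = 0.01 we fail to reject H₀.

z = 1.7555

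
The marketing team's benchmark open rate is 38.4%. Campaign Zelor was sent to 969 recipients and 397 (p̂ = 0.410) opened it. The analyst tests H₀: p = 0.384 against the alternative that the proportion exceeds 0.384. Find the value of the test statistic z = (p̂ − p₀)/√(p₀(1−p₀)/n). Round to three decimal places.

p̂ = 397/969 ≈ 0.40970.
SE = √(p₀(1−p₀)/n) = √(0.23654/969) = 0.01562.
z = (0.40970 − 0.384)/0.01562 = 0.02570/0.01562 = 1.645.

z = 1.645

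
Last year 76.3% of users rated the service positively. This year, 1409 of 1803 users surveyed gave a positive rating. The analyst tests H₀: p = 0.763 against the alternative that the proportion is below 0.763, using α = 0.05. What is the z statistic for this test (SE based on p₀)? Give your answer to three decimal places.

z = 1.845

p̂ = 1409/1803 = 0.781475.
Standard error under H₀: √(0.763×0.237/1803) = 0.010015.
z = (0.781475 − 0.763)/0.010015 = 0.018475/0.010015 = 1.845.
p-value = P(Z < 1.845) ≈ 0.9675. With α = 0.05, fail to reject H₀.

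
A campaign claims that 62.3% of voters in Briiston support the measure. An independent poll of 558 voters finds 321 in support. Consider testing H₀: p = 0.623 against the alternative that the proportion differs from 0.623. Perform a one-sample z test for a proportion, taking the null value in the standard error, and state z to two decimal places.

p̂ = 321/558 = 0.5753.
Standard error under H₀: √(0.623×0.377/558) = 0.0205.
z = (0.5753 − 0.623)/0.0205 = -0.0477/0.0205 = -2.33.

z = -2.33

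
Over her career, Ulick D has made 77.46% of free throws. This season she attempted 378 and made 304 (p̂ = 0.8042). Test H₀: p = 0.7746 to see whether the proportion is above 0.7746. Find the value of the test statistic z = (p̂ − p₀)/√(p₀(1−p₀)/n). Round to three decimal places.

p̂ = 304/378 ≈ 0.80423.
Standard error under H₀: √(0.7746×0.2254/378) = 0.02149.
z = (0.80423 − 0.7746)/0.02149 = 0.02963/0.02149 = 1.379.
p-value = P(Z > 1.379) ≈ 0.0840.

z = 1.379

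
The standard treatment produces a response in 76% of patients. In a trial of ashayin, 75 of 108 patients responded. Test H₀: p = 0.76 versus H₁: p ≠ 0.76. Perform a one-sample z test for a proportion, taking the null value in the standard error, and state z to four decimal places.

z = -1.5952

p̂ = 75/108 ≈ 0.694444.
SE = √(p₀(1−p₀)/n) = √(0.1824/108) = 0.041096.
z = (0.694444 − 0.76)/0.041096 = -0.065556/0.041096 = -1.5952.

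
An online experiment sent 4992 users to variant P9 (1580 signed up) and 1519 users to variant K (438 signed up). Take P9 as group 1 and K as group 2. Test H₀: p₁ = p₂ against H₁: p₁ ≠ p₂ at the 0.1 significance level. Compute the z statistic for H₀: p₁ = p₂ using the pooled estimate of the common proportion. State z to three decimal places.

z = 2.078

p̂₁ = 1580/4992 ≈ 0.31651, p̂₂ = 438/1519 ≈ 0.28835.
Pooled p̂ = (1580+438)/(4992+1519) = 2018/6511 = 0.30994.
SE = √(0.213876 × 0.000858648) = 0.01355.
z = (0.31651 − 0.28835)/0.01355 = 0.02816/0.01355 = 2.078.
p-value = 2·P(Z > 2.078) ≈ 0.0377. With α = 0.1, reject H₀.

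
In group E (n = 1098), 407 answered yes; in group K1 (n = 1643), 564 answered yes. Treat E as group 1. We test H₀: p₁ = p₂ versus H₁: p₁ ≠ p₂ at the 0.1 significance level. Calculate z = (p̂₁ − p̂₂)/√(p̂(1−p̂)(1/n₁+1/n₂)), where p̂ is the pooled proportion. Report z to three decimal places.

z = 1.470

p̂₁ = 407/1098 = 0.37067, p̂₂ = 564/1643 = 0.34327.
Pooled p̂ = (407+564)/(1098+1643) = 971/2741 = 0.35425.
SE = √(0.228757 × 0.00151939) = 0.01864.
z = (0.37067 − 0.34327)/0.01864 = 0.02740/0.01864 = 1.470.
p-value = 2·P(Z > 1.470) ≈ 0.1417; since p > α = 0.1, fail to reject H₀.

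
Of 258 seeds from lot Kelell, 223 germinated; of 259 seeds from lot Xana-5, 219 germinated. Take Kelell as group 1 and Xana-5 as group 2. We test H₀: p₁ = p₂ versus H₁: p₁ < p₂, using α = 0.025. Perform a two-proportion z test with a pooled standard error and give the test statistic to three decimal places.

p̂₁ = 223/258 = 0.86434, p̂₂ = 219/259 = 0.84556.
Pooled p̂ = (223+219)/(258+259) = 442/517 = 0.85493.
SE = √(p̂(1−p̂)(1/n₁+1/n₂)) = √(0.85493·0.14507·0.00773697) = √(0.000959563) = 0.03098.
z = (0.86434 − 0.84556)/0.03098 = 0.01878/0.03098 = 0.606.
p-value = P(Z < 0.606) ≈ 0.7278, so at α = 0.025 we fail to reject H₀.

z = 0.606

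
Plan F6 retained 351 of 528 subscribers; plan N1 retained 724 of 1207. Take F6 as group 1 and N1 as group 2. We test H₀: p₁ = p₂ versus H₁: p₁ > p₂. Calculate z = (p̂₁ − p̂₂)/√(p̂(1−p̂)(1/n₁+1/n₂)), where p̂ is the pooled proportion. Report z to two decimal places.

p̂₁ = 351/528 = 0.66477, p̂₂ = 724/1207 = 0.59983.
Pooled p̂ = (351+724)/(528+1207) = 1075/1735 = 0.61960.
SE = √(p̂(1−p̂)(1/n₁+1/n₂)) = √(0.61960·0.38040·0.00272244) = √(0.00064167) = 0.02533.
z = (0.66477 − 0.59983)/0.02533 = 0.06494/0.02533 = 2.56.
p-value = P(Z > 2.564) ≈ 0.0052.

z = 2.56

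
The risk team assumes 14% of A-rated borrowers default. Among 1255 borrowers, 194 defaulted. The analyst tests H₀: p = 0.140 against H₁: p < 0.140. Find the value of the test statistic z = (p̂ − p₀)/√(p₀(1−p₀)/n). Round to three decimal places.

z = 1.489

p̂ = 194/1255 = 0.15458.
Standard error under H₀: √(0.14×0.86/1255) = 0.00979.
z = (0.15458 − 0.14)/0.00979 = 0.01458/0.00979 = 1.489.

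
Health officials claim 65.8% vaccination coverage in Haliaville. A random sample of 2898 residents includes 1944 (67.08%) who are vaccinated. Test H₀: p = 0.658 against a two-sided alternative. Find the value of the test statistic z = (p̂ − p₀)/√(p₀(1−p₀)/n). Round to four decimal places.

z = 1.4534

p̂ = 1944/2898 ≈ 0.670807.
SE = √(p₀(1−p₀)/n) = √(0.22504/2898) = 0.008812.
z = (0.670807 − 0.658)/0.008812 = 0.012807/0.008812 = 1.4534.
p-value = 2·P(Z > 1.453) ≈ 0.1461.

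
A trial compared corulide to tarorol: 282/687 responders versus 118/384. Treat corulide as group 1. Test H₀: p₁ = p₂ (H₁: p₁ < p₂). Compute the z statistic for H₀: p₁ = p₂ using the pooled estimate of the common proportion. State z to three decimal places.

p̂₁ = 282/687 ≈ 0.41048, p̂₂ = 118/384 ≈ 0.30729.
Pooled p̂ = (282+118)/(687+384) = 400/1071 = 0.37348.
SE = √(0.233993 × 0.00405977) = 0.03082.
z = (0.41048 − 0.30729)/0.03082 = 0.10319/0.03082 = 3.348.
p-value = P(Z < 3.348) ≈ 0.9996.

z = 3.348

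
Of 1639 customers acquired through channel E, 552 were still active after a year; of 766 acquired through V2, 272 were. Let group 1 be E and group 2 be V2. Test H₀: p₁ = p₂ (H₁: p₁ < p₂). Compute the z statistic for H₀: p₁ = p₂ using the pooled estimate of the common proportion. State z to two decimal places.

p̂₁ = 552/1639 ≈ 0.3368, p̂₂ = 272/766 ≈ 0.3551.
Pooled p̂ = (552+272)/(1639+766) = 824/2405 = 0.3426.
SE = √(0.225231 × 0.00191561) = 0.0208.
z = (0.3368 − 0.3551)/0.0208 = -0.0183/0.0208 = -0.88.

z = -0.88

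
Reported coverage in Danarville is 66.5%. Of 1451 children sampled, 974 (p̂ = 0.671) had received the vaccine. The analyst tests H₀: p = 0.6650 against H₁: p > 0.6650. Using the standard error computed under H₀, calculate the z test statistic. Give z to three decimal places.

z = 0.505

p̂ = 974/1451 ≈ 0.67126.
Standard error under H₀: √(0.665×0.335/1451) = 0.01239.
z = (0.67126 − 0.665)/0.01239 = 0.00626/0.01239 = 0.505.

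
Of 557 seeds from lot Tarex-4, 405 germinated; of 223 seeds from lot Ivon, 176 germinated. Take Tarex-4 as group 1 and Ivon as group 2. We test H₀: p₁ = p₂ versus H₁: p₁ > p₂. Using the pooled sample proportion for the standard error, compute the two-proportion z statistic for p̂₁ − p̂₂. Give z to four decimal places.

z = -1.7985

p̂₁ = 405/557 = 0.727110, p̂₂ = 176/223 = 0.789238.
Pooled p̂ = (405+176)/(557+223) = 581/780 = 0.744872.
SE = √(0.190038 × 0.00627964) = 0.034545.
z = (0.727110 − 0.789238)/0.034545 = -0.062128/0.034545 = -1.7985.
p-value = P(Z > -1.798) ≈ 0.9639.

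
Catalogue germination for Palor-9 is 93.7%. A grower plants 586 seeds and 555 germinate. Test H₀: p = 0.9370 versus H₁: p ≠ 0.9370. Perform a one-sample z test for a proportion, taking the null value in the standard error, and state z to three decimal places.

z = 1.006

p̂ = 555/586 ≈ 0.94710.
SE = √(p₀(1−p₀)/n) = √(0.059031/586) = 0.01004.
z = (0.94710 − 0.937)/0.01004 = 0.01010/0.01004 = 1.006.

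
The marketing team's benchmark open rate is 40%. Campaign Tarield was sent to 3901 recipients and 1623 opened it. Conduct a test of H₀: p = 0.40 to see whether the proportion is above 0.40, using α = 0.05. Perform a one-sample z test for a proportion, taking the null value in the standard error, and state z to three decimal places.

p̂ = 1623/3901 = 0.416047.
Standard error under H₀: √(0.4×0.6/3901) = 0.007844.
z = (0.416047 − 0.4)/0.007844 = 0.016047/0.007844 = 2.046.
p-value = P(Z > 2.046) ≈ 0.0204, so at α = 0.05 we reject H₀.

z = 2.046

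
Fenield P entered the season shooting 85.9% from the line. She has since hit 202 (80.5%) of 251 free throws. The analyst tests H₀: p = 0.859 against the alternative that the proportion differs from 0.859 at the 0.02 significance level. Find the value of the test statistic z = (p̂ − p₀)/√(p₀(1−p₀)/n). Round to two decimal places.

p̂ = 202/251 ≈ 0.80478.
SE = √(p₀(1−p₀)/n) = √(0.12112/251) = 0.02197.
z = (0.80478 − 0.859)/0.02197 = -0.05422/0.02197 = -2.47.
p-value = 2·P(Z > 2.468) ≈ 0.0136. With α = 0.02, reject H₀.

z = -2.47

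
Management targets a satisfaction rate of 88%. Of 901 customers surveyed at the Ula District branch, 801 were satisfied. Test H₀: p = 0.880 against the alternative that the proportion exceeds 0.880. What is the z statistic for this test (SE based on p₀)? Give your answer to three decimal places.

p̂ = 801/901 ≈ 0.88901.
Standard error under H₀: √(0.88×0.12/901) = 0.01083.
z = (0.88901 − 0.88)/0.01083 = 0.00901/0.01083 = 0.832.
p-value = P(Z > 0.832) ≈ 0.2026.

z = 0.832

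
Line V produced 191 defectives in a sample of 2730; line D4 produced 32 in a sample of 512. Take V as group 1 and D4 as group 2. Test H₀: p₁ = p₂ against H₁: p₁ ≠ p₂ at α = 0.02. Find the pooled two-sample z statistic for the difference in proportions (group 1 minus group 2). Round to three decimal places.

p̂₁ = 191/2730 ≈ 0.06996, p̂₂ = 32/512 ≈ 0.06250.
Pooled p̂ = (191+32)/(2730+512) = 223/3242 = 0.06878.
SE = √(0.0640534 × 0.00231943) = 0.01219.
z = (0.06996 − 0.06250)/0.01219 = 0.00746/0.01219 = 0.612.
p-value = 2·P(Z > 0.612) ≈ 0.5403; since p > α = 0.02, fail to reject H₀.

z = 0.612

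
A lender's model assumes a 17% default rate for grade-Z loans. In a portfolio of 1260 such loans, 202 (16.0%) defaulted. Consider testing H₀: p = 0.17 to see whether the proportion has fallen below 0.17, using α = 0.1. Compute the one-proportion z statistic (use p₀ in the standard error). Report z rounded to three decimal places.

p̂ = 202/1260 ≈ 0.16032.
SE = √(p₀(1−p₀)/n) = √(0.1411/1260) = 0.01058.
z = (0.16032 − 0.17)/0.01058 = -0.00968/0.01058 = -0.915.
p-value = P(Z < -0.915) ≈ 0.1801; since p > α = 0.1, fail to reject H₀.

z = -0.915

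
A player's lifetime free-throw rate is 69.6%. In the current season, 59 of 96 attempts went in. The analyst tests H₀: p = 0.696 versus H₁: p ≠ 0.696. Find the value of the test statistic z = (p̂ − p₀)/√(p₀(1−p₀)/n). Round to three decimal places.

z = -1.734

p̂ = 59/96 ≈ 0.61458.
SE = √(p₀(1−p₀)/n) = √(0.21158/96) = 0.04695.
z = (0.61458 − 0.696)/0.04695 = -0.08142/0.04695 = -1.734.
p-value = 2·P(Z > 1.734) ≈ 0.0829.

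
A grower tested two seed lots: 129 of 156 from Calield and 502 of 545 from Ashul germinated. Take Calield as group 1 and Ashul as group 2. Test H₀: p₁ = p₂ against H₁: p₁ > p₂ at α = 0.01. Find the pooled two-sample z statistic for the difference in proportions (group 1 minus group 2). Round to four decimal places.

z = -3.4594

p̂₁ = 129/156 = 0.826923, p̂₂ = 502/545 = 0.921101.
Pooled p̂ = (129+502)/(156+545) = 631/701 = 0.900143.
SE = √(p̂(1−p̂)(1/n₁+1/n₂)) = √(0.900143·0.099857·0.00824512) = √(0.00074112) = 0.027224.
z = (0.826923 − 0.921101)/0.027224 = -0.094178/0.027224 = -3.4594.
p-value = P(Z > -3.459) ≈ 0.9997. With α = 0.01, fail to reject H₀.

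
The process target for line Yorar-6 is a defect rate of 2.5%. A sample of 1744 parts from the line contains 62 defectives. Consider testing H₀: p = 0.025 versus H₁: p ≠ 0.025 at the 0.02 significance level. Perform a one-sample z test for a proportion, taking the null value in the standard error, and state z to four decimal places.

p̂ = 62/1744 = 0.0355505.
SE = √(p₀(1−p₀)/n) = √(0.024375/1744) = 0.0037385.
z = (0.0355505 − 0.025)/0.0037385 = 0.0105505/0.0037385 = 2.8221.
p-value = 2·P(Z > 2.822) ≈ 0.0048. With α = 0.02, reject H₀.

z = 2.8221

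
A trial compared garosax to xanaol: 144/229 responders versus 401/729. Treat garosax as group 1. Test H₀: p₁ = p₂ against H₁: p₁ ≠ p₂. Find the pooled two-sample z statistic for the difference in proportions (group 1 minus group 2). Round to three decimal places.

p̂₁ = 144/229 = 0.62882, p̂₂ = 401/729 = 0.55007.
Pooled p̂ = (144+401)/(229+729) = 545/958 = 0.56889.
SE = √(0.245254 × 0.00573855) = 0.03752.
z = (0.62882 − 0.55007)/0.03752 = 0.07875/0.03752 = 2.099.
p-value = 2·P(Z > 2.099) ≈ 0.0358.

z = 2.099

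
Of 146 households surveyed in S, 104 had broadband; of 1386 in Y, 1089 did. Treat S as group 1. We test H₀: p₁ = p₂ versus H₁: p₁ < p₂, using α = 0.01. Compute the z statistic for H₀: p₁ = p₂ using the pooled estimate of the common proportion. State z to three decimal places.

z = -2.032

p̂₁ = 104/146 ≈ 0.71233, p̂₂ = 1089/1386 ≈ 0.78571.
Pooled p̂ = (104+1089)/(146+1386) = 1193/1532 = 0.77872.
SE = √(0.172315 × 0.00757082) = 0.03612.
z = (0.71233 − 0.78571)/0.03612 = -0.07338/0.03612 = -2.032.
p-value = P(Z < -2.032) ≈ 0.0211; since p > α = 0.01, fail to reject H₀.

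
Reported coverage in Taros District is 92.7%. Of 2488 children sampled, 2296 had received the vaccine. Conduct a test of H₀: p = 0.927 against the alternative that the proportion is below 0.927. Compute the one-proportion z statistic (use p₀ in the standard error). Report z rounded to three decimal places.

z = -0.800

p̂ = 2296/2488 = 0.922830.
Standard error under H₀: √(0.927×0.073/2488) = 0.005215.
z = (0.922830 − 0.927)/0.005215 = -0.004170/0.005215 = -0.800.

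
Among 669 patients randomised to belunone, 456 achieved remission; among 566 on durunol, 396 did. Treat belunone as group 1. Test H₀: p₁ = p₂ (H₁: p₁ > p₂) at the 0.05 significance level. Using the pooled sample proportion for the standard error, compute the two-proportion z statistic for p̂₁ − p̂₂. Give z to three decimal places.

z = -0.683

p̂₁ = 456/669 ≈ 0.68161, p̂₂ = 396/566 ≈ 0.69965.
Pooled p̂ = (456+396)/(669+566) = 852/1235 = 0.68988.
SE = √(0.213946 × 0.00326155) = 0.02642.
z = (0.68161 − 0.69965)/0.02642 = -0.01804/0.02642 = -0.683.
p-value = P(Z > -0.683) ≈ 0.7526. With α = 0.05, fail to reject H₀.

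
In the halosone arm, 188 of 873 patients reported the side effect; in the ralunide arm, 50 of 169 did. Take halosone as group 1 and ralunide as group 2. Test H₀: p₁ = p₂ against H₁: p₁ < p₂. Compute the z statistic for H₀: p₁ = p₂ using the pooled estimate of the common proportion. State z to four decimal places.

z = -2.2820

p̂₁ = 188/873 = 0.215349, p̂₂ = 50/169 = 0.295858.
Pooled p̂ = (188+50)/(873+169) = 238/1042 = 0.228407.
SE = √(p̂(1−p̂)(1/n₁+1/n₂)) = √(0.228407·0.771593·0.00706264) = √(0.0012447) = 0.035280.
z = (0.215349 − 0.295858)/0.035280 = -0.080509/0.035280 = -2.2820.
p-value = P(Z < -2.282) ≈ 0.0112.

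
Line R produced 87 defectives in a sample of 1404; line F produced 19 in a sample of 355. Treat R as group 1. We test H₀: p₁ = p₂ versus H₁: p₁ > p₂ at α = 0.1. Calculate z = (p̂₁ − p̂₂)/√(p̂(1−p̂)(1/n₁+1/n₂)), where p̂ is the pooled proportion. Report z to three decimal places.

z = 0.597

p̂₁ = 87/1404 = 0.061966, p̂₂ = 19/355 = 0.053521.
Pooled p̂ = (87+19)/(1404+355) = 106/1759 = 0.060262.
SE = √(p̂(1−p̂)(1/n₁+1/n₂)) = √(0.060262·0.939738·0.00352915) = √(0.000199856) = 0.014137.
z = (0.061966 − 0.053521)/0.014137 = 0.008445/0.014137 = 0.597.
p-value = P(Z > 0.597) ≈ 0.2751, so at α = 0.1 we fail to reject H₀.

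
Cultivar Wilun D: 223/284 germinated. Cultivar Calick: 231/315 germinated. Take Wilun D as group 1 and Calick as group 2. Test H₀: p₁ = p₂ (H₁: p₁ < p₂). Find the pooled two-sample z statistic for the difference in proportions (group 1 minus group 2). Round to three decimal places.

z = 1.480

p̂₁ = 223/284 ≈ 0.78521, p̂₂ = 231/315 ≈ 0.73333.
Pooled p̂ = (223+231)/(284+315) = 454/599 = 0.75793.
SE = √(p̂(1−p̂)(1/n₁+1/n₂)) = √(0.75793·0.24207·0.00669573) = √(0.00122848) = 0.03505.
z = (0.78521 − 0.73333)/0.03505 = 0.05188/0.03505 = 1.480.
p-value = P(Z < 1.480) ≈ 0.9306.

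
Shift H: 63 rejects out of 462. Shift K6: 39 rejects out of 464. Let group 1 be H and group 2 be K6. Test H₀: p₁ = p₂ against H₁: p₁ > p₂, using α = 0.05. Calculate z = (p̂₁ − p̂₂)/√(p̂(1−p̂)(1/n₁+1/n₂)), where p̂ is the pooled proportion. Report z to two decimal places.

z = 2.54

p̂₁ = 63/462 ≈ 0.1364, p̂₂ = 39/464 ≈ 0.0841.
Pooled p̂ = (63+39)/(462+464) = 102/926 = 0.1102.
SE = √(p̂(1−p̂)(1/n₁+1/n₂)) = √(0.1102·0.8898·0.00431967) = √(0.000423405) = 0.0206.
z = (0.1364 − 0.0841)/0.0206 = 0.0523/0.0206 = 2.54.
p-value = P(Z > 2.542) ≈ 0.0055, so at α = 0.05 we reject H₀.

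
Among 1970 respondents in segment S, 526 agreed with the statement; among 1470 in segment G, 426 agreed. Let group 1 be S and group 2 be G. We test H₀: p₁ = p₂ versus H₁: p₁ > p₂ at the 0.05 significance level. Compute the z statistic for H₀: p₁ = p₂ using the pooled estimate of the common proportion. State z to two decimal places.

z = -1.48

p̂₁ = 526/1970 ≈ 0.2670, p̂₂ = 426/1470 ≈ 0.2898.
Pooled p̂ = (526+426)/(1970+1470) = 952/3440 = 0.2767.
SE = √(p̂(1−p̂)(1/n₁+1/n₂)) = √(0.2767·0.7233·0.00118789) = √(0.000237764) = 0.0154.
z = (0.2670 − 0.2898)/0.0154 = -0.0228/0.0154 = -1.48.
p-value = P(Z > -1.478) ≈ 0.9303, so at α = 0.05 we fail to reject H₀.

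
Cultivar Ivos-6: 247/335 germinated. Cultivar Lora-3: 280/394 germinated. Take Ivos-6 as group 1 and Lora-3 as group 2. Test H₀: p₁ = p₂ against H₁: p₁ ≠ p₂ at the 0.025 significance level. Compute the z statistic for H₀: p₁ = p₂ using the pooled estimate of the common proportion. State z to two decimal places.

p̂₁ = 247/335 ≈ 0.7373, p̂₂ = 280/394 ≈ 0.7107.
Pooled p̂ = (247+280)/(335+394) = 527/729 = 0.7229.
SE = √(0.200312 × 0.00552315) = 0.0333.
z = (0.7373 − 0.7107)/0.0333 = 0.0266/0.0333 = 0.80.
Two-sided p-value ≈ 2·Φ(−0.801) = 0.4229. With α = 0.025, fail to reject H₀.

z = 0.80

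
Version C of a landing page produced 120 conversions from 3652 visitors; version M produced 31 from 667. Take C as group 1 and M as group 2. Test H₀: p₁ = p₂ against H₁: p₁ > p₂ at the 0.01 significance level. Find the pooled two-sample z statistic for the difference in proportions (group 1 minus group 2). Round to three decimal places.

z = -1.761

p̂₁ = 120/3652 = 0.032859, p̂₂ = 31/667 = 0.046477.
Pooled p̂ = (120+31)/(3652+667) = 151/4319 = 0.034962.
SE = √(0.0337395 × 0.00177307) = 0.007735.
z = (0.032859 − 0.046477)/0.007735 = -0.013618/0.007735 = -1.761.
p-value = P(Z > -1.761) ≈ 0.9609, so at α = 0.01 we fail to reject H₀.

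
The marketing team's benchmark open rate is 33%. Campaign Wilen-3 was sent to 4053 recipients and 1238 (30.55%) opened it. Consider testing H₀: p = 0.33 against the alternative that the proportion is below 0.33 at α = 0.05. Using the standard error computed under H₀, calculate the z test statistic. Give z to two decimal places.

p̂ = 1238/4053 ≈ 0.30545.
Under H₀, SE = √(0.33·0.67/4053) = √(5.45522e-05) = 0.00739.
z = (0.30545 − 0.33)/0.00739 = -0.02455/0.00739 = -3.32.
p-value = P(Z < -3.324) ≈ 0.0004. With α = 0.05, reject H₀.

z = -3.32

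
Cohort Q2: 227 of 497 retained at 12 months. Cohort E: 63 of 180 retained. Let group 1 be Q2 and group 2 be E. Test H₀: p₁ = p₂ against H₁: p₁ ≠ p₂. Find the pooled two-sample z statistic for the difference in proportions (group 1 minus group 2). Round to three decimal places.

z = 2.480

p̂₁ = 227/497 = 0.456740, p̂₂ = 63/180 = 0.350000.
Pooled p̂ = (227+63)/(497+180) = 290/677 = 0.428360.
SE = √(p̂(1−p̂)(1/n₁+1/n₂)) = √(0.428360·0.571640·0.00756763) = √(0.00185307) = 0.043047.
z = (0.456740 − 0.350000)/0.043047 = 0.106740/0.043047 = 2.480.
p-value = 2·P(Z > 2.480) ≈ 0.0132.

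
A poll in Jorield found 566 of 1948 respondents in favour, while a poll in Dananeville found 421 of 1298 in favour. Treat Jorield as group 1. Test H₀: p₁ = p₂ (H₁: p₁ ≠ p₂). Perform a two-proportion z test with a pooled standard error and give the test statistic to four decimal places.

z = -2.0502

p̂₁ = 566/1948 = 0.290554, p̂₂ = 421/1298 = 0.324345.
Pooled p̂ = (566+421)/(1948+1298) = 987/3246 = 0.304067.
SE = √(0.21161 × 0.00128376) = 0.016482.
z = (0.290554 − 0.324345)/0.016482 = -0.033791/0.016482 = -2.0502.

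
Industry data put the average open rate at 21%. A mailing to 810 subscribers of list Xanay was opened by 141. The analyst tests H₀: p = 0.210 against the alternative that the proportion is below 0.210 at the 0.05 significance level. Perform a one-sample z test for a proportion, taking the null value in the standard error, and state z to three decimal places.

z = -2.510

p̂ = 141/810 ≈ 0.174074.
Standard error under H₀: √(0.21×0.79/810) = 0.014311.
z = (0.174074 − 0.21)/0.014311 = -0.035926/0.014311 = -2.510.
p-value = P(Z < -2.510) ≈ 0.0060; since p < α = 0.05, reject H₀.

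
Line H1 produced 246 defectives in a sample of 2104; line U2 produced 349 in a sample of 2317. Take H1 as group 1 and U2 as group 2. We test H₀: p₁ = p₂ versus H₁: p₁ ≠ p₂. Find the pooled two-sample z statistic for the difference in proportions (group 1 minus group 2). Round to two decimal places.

z = -3.28

p̂₁ = 246/2104 = 0.11692, p̂₂ = 349/2317 = 0.15063.
Pooled p̂ = (246+349)/(2104+2317) = 595/4421 = 0.13458.
SE = √(0.116472 × 0.000906878) = 0.01028.
z = (0.11692 − 0.15063)/0.01028 = -0.03371/0.01028 = -3.28.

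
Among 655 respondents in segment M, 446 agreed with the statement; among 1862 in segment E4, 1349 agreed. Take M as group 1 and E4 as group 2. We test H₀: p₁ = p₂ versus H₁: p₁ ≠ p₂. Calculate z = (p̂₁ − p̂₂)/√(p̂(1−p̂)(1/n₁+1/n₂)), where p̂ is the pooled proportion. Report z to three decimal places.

z = -2.121

p̂₁ = 446/655 = 0.680916, p̂₂ = 1349/1862 = 0.724490.
Pooled p̂ = (446+1349)/(655+1862) = 1795/2517 = 0.713151.
SE = √(0.204567 × 0.00206377) = 0.020547.
z = (0.680916 − 0.724490)/0.020547 = -0.043574/0.020547 = -2.121.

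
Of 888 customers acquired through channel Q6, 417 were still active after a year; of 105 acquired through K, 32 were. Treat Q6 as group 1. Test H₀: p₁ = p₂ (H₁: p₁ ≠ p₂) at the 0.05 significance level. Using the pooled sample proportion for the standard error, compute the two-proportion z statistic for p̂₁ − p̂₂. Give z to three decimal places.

p̂₁ = 417/888 = 0.46959, p̂₂ = 32/105 = 0.30476.
Pooled p̂ = (417+32)/(888+105) = 449/993 = 0.45217.
SE = √(p̂(1−p̂)(1/n₁+1/n₂)) = √(0.45217·0.54783·0.0106499) = √(0.00263812) = 0.05136.
z = (0.46959 − 0.30476)/0.05136 = 0.16483/0.05136 = 3.209.
p-value = 2·P(Z > 3.209) ≈ 0.0013, so at α = 0.05 we reject H₀.

z = 3.209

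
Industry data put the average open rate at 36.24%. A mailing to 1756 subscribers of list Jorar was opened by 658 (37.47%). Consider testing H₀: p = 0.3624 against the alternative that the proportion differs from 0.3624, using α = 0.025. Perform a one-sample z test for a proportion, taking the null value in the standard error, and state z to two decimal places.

p̂ = 658/1756 = 0.3747.
SE = √(p₀(1−p₀)/n) = √(0.23107/1756) = 0.0115.
z = (0.3747 − 0.3624)/0.0115 = 0.0123/0.0115 = 1.07.
p-value = 2·P(Z > 1.074) ≈ 0.2830, so at α = 0.025 we fail to reject H₀.

z = 1.07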